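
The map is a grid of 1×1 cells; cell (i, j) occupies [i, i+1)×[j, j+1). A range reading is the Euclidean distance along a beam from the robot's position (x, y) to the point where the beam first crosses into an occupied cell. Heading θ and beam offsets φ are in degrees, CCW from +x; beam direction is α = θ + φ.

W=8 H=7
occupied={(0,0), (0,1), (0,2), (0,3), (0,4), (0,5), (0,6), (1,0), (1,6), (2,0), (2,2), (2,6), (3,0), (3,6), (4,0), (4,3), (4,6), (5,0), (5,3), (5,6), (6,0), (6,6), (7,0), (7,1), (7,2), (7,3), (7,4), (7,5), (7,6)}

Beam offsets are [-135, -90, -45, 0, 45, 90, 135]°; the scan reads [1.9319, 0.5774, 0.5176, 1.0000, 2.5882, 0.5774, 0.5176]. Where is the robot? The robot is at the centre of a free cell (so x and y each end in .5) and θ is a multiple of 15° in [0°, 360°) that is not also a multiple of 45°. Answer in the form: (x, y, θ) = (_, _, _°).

(x, y, θ) = (6.5, 3.5, 60°)

Candidates: 27 free-cell centres × 16 headings = 432 poses. Raycast each; keep the one whose scan matches to 4 dp.
  (6.5, 1.5, 240°): beam 2 = 6.3509 ≠ 0.5774 ✗
  (1.5, 4.5, 165°): beam 1 = 3.0000 ≠ 1.9319 ✗
  (6.5, 1.5, 165°): beam 1 = 0.5774 ≠ 1.9319 ✗
  (2.5, 1.5, 120°): beam 2 = 3.0000 ≠ 0.5774 ✗
  …
  (6.5, 3.5, 60°): r_1=1.9319, r_2=0.5774, r_3=0.5176, r_4=1.0000, r_5=2.5882, r_6=0.5774, r_7=0.5176 — all match ✓
No second candidate reproduces the full scan.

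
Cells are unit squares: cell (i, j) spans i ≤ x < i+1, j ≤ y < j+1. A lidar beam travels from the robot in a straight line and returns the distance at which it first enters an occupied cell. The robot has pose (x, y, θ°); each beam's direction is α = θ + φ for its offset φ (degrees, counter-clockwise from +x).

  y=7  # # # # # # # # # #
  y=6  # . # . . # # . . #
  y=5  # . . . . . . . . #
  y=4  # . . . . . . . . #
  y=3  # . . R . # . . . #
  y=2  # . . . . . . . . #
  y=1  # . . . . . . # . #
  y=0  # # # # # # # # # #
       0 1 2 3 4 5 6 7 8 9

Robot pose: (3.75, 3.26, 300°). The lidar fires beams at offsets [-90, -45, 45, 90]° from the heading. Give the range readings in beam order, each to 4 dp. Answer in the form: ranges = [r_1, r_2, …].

ranges = [3.1754, 2.3397, 5.4352, 1.4434]

beam 1: φ=-90°, α=210°
  cosα=-0.8660 sinα=-0.5000 | (3,3) | tMaxX 0.8660 tMaxY 0.5200 | tΔX 1.1547 tΔY 2.0000
    t=0.5200 [y] (3,2)
    t=0.8660 [x] (2,2)
    t=2.0207 [x] (1,2)
    t=2.5200 [y] (1,1)
    t=3.1754 [x] (0,1) — stop
  → r_1 = 3.1754
beam 2: φ=-45°, α=255°
  cosα=-0.2588 sinα=-0.9659 | (3,3) | tMaxX 2.8978 tMaxY 0.2692 | tΔX 3.8637 tΔY 1.0353
    t=0.2692 [y] (3,2)
    t=1.3044 [y] (3,1)
    t=2.3397 [y] (3,0) — stop
  → r_2 = 2.3397
beam 3: φ=45°, α=345°
  cosα=0.9659 sinα=-0.2588 | (3,3) | tMaxX 0.2588 tMaxY 1.0046 | tΔX 1.0353 tΔY 3.8637
    t=0.2588 [x] (4,3)
    t=1.0046 [y] (4,2)
    t=1.2941 [x] (5,2)
    t=2.3294 [x] (6,2)
    t=3.3646 [x] (7,2)
    t=4.3999 [x] (8,2)
    t=4.8683 [y] (8,1)
    t=5.4352 [x] (9,1) — stop
  → r_3 = 5.4352
beam 4: φ=90°, α=30°
  cosα=0.8660 sinα=0.5000 | (3,3) | tMaxX 0.2887 tMaxY 1.4800 | tΔX 1.1547 tΔY 2.0000
    t=0.2887 [x] (4,3)
    t=1.4434 [x] (5,3) — stop
  → r_4 = 1.4434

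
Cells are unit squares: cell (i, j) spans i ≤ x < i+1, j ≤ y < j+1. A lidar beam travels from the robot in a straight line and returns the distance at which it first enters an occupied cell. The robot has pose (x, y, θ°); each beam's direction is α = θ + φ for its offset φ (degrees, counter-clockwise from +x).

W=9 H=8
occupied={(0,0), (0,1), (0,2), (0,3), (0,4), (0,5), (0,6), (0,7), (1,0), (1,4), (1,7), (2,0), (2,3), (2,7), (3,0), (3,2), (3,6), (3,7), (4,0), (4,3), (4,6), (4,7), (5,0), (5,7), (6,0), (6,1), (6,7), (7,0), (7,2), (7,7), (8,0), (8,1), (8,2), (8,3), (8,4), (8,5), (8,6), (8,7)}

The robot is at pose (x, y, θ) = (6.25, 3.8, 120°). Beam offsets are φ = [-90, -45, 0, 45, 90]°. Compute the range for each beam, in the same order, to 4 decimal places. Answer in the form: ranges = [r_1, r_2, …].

ranges = [2.0207, 3.3129, 2.5403, 4.3999, 1.4434]

beam 1: φ=-90°, α=30°
  d=(0.8660,0.5000)  start (6,3)  tX=0.8660 tY=0.4000  stride 1/|dx|=1.1547 1/|dy|=2.0000
    cross y-line → (6,4), t=0.4000
    cross x-line → (7,4), t=0.8660
    cross x-line → (8,4), t=2.0207 (wall)
  → r_1 = 2.0207
beam 2: φ=-45°, α=75°
  d=(0.2588,0.9659)  start (6,3)  tX=2.8978 tY=0.2071  stride 1/|dx|=3.8637 1/|dy|=1.0353
    cross y-line → (6,4), t=0.2071
    cross y-line → (6,5), t=1.2423
    cross y-line → (6,6), t=2.2776
    cross x-line → (7,6), t=2.8978
    cross y-line → (7,7), t=3.3129 (wall)
  → r_2 = 3.3129
beam 3: φ=0°, α=120°
  d=(-0.5000,0.8660)  start (6,3)  tX=0.5000 tY=0.2309  stride 1/|dx|=2.0000 1/|dy|=1.1547
    cross y-line → (6,4), t=0.2309
    cross x-line → (5,4), t=0.5000
    cross y-line → (5,5), t=1.3856
    cross x-line → (4,5), t=2.5000
    cross y-line → (4,6), t=2.5403 (wall)
  → r_3 = 2.5403
beam 4: φ=45°, α=165°
  d=(-0.9659,0.2588)  start (6,3)  tX=0.2588 tY=0.7727  stride 1/|dx|=1.0353 1/|dy|=3.8637
    cross x-line → (5,3), t=0.2588
    cross y-line → (5,4), t=0.7727
    cross x-line → (4,4), t=1.2941
    cross x-line → (3,4), t=2.3294
    cross x-line → (2,4), t=3.3646
    cross x-line → (1,4), t=4.3999 (wall)
  → r_4 = 4.3999
beam 5: φ=90°, α=210°
  d=(-0.8660,-0.5000)  start (6,3)  tX=0.2887 tY=1.6000  stride 1/|dx|=1.1547 1/|dy|=2.0000
    cross x-line → (5,3), t=0.2887
    cross x-line → (4,3), t=1.4434 (wall)
  → r_5 = 1.4434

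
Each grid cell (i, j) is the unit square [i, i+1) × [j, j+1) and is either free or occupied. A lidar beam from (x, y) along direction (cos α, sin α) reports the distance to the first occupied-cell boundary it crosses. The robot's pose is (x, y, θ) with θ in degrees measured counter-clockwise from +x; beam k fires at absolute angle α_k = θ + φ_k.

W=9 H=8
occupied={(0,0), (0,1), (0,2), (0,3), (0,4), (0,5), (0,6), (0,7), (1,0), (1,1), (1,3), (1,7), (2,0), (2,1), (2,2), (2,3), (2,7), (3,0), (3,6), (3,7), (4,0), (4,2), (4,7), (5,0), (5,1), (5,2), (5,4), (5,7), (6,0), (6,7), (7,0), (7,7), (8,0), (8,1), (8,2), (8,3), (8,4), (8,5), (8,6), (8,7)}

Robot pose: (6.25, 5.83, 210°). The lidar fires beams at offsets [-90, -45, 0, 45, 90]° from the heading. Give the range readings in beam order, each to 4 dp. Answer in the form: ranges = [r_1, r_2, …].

beam 1: φ=-90°, α=120°
  direction (-0.5000, 0.8660); cell (6,5); t to first gridline: x 0.5000, y 0.1963 (then +2.0000 / +1.1547)
    (6,6) via y @ 0.1963
    (5,6) via x @ 0.5000
    (5,7) via y @ 1.3510  # hit
  → r_1 = 1.3510
beam 2: φ=-45°, α=165°
  direction (-0.9659, 0.2588); cell (6,5); t to first gridline: x 0.2588, y 0.6568 (then +1.0353 / +3.8637)
    (5,5) via x @ 0.2588
    (5,6) via y @ 0.6568
    (4,6) via x @ 1.2941
    (3,6) via x @ 2.3294  # hit
  → r_2 = 2.3294
beam 3: φ=0°, α=210°
  direction (-0.8660, -0.5000); cell (6,5); t to first gridline: x 0.2887, y 1.6600 (then +1.1547 / +2.0000)
    (5,5) via x @ 0.2887
    (4,5) via x @ 1.4434
    (4,4) via y @ 1.6600
    (3,4) via x @ 2.5981
    (3,3) via y @ 3.6600
    (2,3) via x @ 3.7528  # hit
  → r_3 = 3.7528
beam 4: φ=45°, α=255°
  direction (-0.2588, -0.9659); cell (6,5); t to first gridline: x 0.9659, y 0.8593 (then +3.8637 / +1.0353)
    (6,4) via y @ 0.8593
    (5,4) via x @ 0.9659  # hit
  → r_4 = 0.9659
beam 5: φ=90°, α=300°
  direction (0.5000, -0.8660); cell (6,5); t to first gridline: x 1.5000, y 0.9584 (then +2.0000 / +1.1547)
    (6,4) via y @ 0.9584
    (7,4) via x @ 1.5000
    (7,3) via y @ 2.1131
    (7,2) via y @ 3.2678
    (8,2) via x @ 3.5000  # hit
  → r_5 = 3.5000

ranges = [1.3510, 2.3294, 3.7528, 0.9659, 3.5000]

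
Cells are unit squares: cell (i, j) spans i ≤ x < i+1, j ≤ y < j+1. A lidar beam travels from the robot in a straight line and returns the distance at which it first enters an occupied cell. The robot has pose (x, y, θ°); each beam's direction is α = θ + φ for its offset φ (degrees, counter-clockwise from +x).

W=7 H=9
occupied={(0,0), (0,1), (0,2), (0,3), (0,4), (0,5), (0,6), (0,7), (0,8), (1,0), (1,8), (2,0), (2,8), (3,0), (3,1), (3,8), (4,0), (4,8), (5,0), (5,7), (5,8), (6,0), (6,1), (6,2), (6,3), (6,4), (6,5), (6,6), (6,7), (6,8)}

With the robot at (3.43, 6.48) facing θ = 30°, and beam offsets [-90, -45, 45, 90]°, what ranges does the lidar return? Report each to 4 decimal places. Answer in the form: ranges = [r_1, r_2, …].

ranges = [5.1400, 2.6607, 1.5736, 1.7551]

beam 1: φ=-90°, α=300°
  d=(0.5000,-0.8660)  start (3,6)  tX=1.1400 tY=0.5543  stride 1/|dx|=2.0000 1/|dy|=1.1547
    cross y-line → (3,5), t=0.5543
    cross x-line → (4,5), t=1.1400
    cross y-line → (4,4), t=1.7090
    cross y-line → (4,3), t=2.8637
    cross x-line → (5,3), t=3.1400
    cross y-line → (5,2), t=4.0184
    cross x-line → (6,2), t=5.1400 (wall)
  → r_1 = 5.1400
beam 2: φ=-45°, α=345°
  d=(0.9659,-0.2588)  start (3,6)  tX=0.5901 tY=1.8546  stride 1/|dx|=1.0353 1/|dy|=3.8637
    cross x-line → (4,6), t=0.5901
    cross x-line → (5,6), t=1.6254
    cross y-line → (5,5), t=1.8546
    cross x-line → (6,5), t=2.6607 (wall)
  → r_2 = 2.6607
beam 3: φ=45°, α=75°
  d=(0.2588,0.9659)  start (3,6)  tX=2.2023 tY=0.5383  stride 1/|dx|=3.8637 1/|dy|=1.0353
    cross y-line → (3,7), t=0.5383
    cross y-line → (3,8), t=1.5736 (wall)
  → r_3 = 1.5736
beam 4: φ=90°, α=120°
  d=(-0.5000,0.8660)  start (3,6)  tX=0.8600 tY=0.6004  stride 1/|dx|=2.0000 1/|dy|=1.1547
    cross y-line → (3,7), t=0.6004
    cross x-line → (2,7), t=0.8600
    cross y-line → (2,8), t=1.7551 (wall)
  → r_4 = 1.7551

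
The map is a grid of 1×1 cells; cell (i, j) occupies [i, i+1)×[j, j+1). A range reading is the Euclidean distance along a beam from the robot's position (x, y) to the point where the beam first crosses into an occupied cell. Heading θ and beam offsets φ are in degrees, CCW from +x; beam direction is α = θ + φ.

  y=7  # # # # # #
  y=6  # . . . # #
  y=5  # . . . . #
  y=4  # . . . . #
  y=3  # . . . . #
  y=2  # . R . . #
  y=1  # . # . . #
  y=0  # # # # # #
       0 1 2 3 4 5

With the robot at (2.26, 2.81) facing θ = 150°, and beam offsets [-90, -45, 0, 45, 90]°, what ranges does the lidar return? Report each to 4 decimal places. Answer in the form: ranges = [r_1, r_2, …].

beam 1: φ=-90°, α=60°
  direction (0.5000, 0.8660); cell (2,2); t to first gridline: x 1.4800, y 0.2194 (then +2.0000 / +1.1547)
    (2,3) via y @ 0.2194
    (2,4) via y @ 1.3741
    (3,4) via x @ 1.4800
    (3,5) via y @ 2.5288
    (4,5) via x @ 3.4800
    (4,6) via y @ 3.6835  # hit
  → r_1 = 3.6835
beam 2: φ=-45°, α=105°
  direction (-0.2588, 0.9659); cell (2,2); t to first gridline: x 1.0046, y 0.1967 (then +3.8637 / +1.0353)
    (2,3) via y @ 0.1967
    (1,3) via x @ 1.0046
    (1,4) via y @ 1.2320
    (1,5) via y @ 2.2673
    (1,6) via y @ 3.3025
    (1,7) via y @ 4.3378  # hit
  → r_2 = 4.3378
beam 3: φ=0°, α=150°
  direction (-0.8660, 0.5000); cell (2,2); t to first gridline: x 0.3002, y 0.3800 (then +1.1547 / +2.0000)
    (1,2) via x @ 0.3002
    (1,3) via y @ 0.3800
    (0,3) via x @ 1.4549  # hit
  → r_3 = 1.4549
beam 4: φ=45°, α=195°
  direction (-0.9659, -0.2588); cell (2,2); t to first gridline: x 0.2692, y 3.1296 (then +1.0353 / +3.8637)
    (1,2) via x @ 0.2692
    (0,2) via x @ 1.3044  # hit
  → r_4 = 1.3044
beam 5: φ=90°, α=240°
  direction (-0.5000, -0.8660); cell (2,2); t to first gridline: x 0.5200, y 0.9353 (then +2.0000 / +1.1547)
    (1,2) via x @ 0.5200
    (1,1) via y @ 0.9353
    (1,0) via y @ 2.0900  # hit
  → r_5 = 2.0900

ranges = [3.6835, 4.3378, 1.4549, 1.3044, 2.0900]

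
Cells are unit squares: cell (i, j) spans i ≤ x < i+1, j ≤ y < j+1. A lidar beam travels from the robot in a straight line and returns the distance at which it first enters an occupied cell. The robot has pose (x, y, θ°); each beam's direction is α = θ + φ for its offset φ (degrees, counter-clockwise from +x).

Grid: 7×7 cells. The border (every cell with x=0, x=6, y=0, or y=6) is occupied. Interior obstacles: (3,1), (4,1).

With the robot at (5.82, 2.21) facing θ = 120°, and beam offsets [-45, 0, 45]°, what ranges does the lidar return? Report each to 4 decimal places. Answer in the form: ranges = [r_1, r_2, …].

ranges = [0.6955, 4.3763, 4.9900]

beam 1: φ=-45°, α=75°
  direction (0.2588, 0.9659); cell (5,2); t to first gridline: x 0.6955, y 0.8179 (then +3.8637 / +1.0353)
    (6,2) via x @ 0.6955  # hit
  → r_1 = 0.6955
beam 2: φ=0°, α=120°
  direction (-0.5000, 0.8660); cell (5,2); t to first gridline: x 1.6400, y 0.9122 (then +2.0000 / +1.1547)
    (5,3) via y @ 0.9122
    (4,3) via x @ 1.6400
    (4,4) via y @ 2.0669
    (4,5) via y @ 3.2216
    (3,5) via x @ 3.6400
    (3,6) via y @ 4.3763  # hit
  → r_2 = 4.3763
beam 3: φ=45°, α=165°
  direction (-0.9659, 0.2588); cell (5,2); t to first gridline: x 0.8489, y 3.0523 (then +1.0353 / +3.8637)
    (4,2) via x @ 0.8489
    (3,2) via x @ 1.8842
    (2,2) via x @ 2.9195
    (2,3) via y @ 3.0523
    (1,3) via x @ 3.9548
    (0,3) via x @ 4.9900  # hit
  → r_3 = 4.9900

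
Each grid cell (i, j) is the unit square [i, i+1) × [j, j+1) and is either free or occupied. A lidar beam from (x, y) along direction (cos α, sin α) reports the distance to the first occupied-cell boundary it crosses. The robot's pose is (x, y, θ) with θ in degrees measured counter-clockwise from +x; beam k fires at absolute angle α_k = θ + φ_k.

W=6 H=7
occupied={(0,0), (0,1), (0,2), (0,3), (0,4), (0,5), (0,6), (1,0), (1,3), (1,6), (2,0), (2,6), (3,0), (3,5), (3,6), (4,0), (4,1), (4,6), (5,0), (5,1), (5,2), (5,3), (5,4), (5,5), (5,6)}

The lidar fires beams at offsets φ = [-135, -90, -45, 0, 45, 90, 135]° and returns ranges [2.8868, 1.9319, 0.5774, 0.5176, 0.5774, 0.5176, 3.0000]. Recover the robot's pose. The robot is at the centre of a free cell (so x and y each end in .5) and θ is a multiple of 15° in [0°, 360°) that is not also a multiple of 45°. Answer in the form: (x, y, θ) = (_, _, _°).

(x, y, θ) = (3.5, 1.5, 285°)

The pose lattice has 17·16 = 272 candidates. Test each by forward raycasting.
  (3.5, 2.5, 150°): beam 1 = 1.5529 ≠ 2.8868 ✗
  (2.5, 3.5, 15°): beam 2 = 2.5882 ≠ 1.9319 ✗
  (4.5, 4.5, 105°): beam 1 = 0.5774 ≠ 2.8868 ✗
  (2.5, 2.5, 210°): beam 1 = 2.5882 ≠ 2.8868 ✗
  (4.5, 5.5, 285°): beam 1 = 0.5774 ≠ 2.8868 ✗
  …
  (3.5, 1.5, 285°): r_1=2.8868, r_2=1.9319, r_3=0.5774, r_4=0.5176, r_5=0.5774, r_6=0.5176, r_7=3.0000 — all match ✓
No second candidate reproduces the full scan.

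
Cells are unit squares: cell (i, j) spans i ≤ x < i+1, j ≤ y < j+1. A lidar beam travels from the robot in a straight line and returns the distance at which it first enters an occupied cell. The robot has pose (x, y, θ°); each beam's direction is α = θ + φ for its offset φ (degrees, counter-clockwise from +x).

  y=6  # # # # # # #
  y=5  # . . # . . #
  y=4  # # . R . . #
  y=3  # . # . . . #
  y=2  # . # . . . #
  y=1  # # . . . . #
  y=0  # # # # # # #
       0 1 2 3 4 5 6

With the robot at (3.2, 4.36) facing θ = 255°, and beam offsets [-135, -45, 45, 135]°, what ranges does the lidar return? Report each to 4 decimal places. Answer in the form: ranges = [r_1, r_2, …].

ranges = [1.8937, 0.7200, 3.8798, 3.2332]

beam 1: φ=-135°, α=120°
  d=(-0.5000,0.8660)  start (3,4)  tX=0.4000 tY=0.7390  stride 1/|dx|=2.0000 1/|dy|=1.1547
    cross x-line → (2,4), t=0.4000
    cross y-line → (2,5), t=0.7390
    cross y-line → (2,6), t=1.8937 (wall)
  → r_1 = 1.8937
beam 2: φ=-45°, α=210°
  d=(-0.8660,-0.5000)  start (3,4)  tX=0.2309 tY=0.7200  stride 1/|dx|=1.1547 1/|dy|=2.0000
    cross x-line → (2,4), t=0.2309
    cross y-line → (2,3), t=0.7200 (wall)
  → r_2 = 0.7200
beam 3: φ=45°, α=300°
  d=(0.5000,-0.8660)  start (3,4)  tX=1.6000 tY=0.4157  stride 1/|dx|=2.0000 1/|dy|=1.1547
    cross y-line → (3,3), t=0.4157
    cross y-line → (3,2), t=1.5704
    cross x-line → (4,2), t=1.6000
    cross y-line → (4,1), t=2.7251
    cross x-line → (5,1), t=3.6000
    cross y-line → (5,0), t=3.8798 (wall)
  → r_3 = 3.8798
beam 4: φ=135°, α=30°
  d=(0.8660,0.5000)  start (3,4)  tX=0.9238 tY=1.2800  stride 1/|dx|=1.1547 1/|dy|=2.0000
    cross x-line → (4,4), t=0.9238
    cross y-line → (4,5), t=1.2800
    cross x-line → (5,5), t=2.0785
    cross x-line → (6,5), t=3.2332 (wall)
  → r_4 = 3.2332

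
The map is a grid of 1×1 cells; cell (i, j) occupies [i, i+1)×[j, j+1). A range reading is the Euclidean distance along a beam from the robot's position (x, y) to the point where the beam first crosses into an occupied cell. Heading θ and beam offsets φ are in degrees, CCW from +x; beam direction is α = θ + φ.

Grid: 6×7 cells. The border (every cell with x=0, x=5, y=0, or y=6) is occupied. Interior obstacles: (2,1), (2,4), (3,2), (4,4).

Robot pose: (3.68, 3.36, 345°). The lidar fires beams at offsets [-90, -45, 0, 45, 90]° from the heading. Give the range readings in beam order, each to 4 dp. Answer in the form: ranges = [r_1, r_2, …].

beam 1: φ=-90°, α=255°
  dir = (cos 255°, sin 255°) = (-0.2588, -0.9659); from cell (3,3)
  next x-line at t=2.6273, next y-line at t=0.3727; Δt_x=3.8637, Δt_y=1.0353
    y: enter (3,2) at t=0.3727 ← occupied
  → r_1 = 0.3727
beam 2: φ=-45°, α=300°
  dir = (cos 300°, sin 300°) = (0.5000, -0.8660); from cell (3,3)
  next x-line at t=0.6400, next y-line at t=0.4157; Δt_x=2.0000, Δt_y=1.1547
    y: enter (3,2) at t=0.4157 ← occupied
  → r_2 = 0.4157
beam 3: φ=0°, α=345°
  dir = (cos 345°, sin 345°) = (0.9659, -0.2588); from cell (3,3)
  next x-line at t=0.3313, next y-line at t=1.3909; Δt_x=1.0353, Δt_y=3.8637
    x: enter (4,3) at t=0.3313
    x: enter (5,3) at t=1.3666 ← occupied
  → r_3 = 1.3666
beam 4: φ=45°, α=30°
  dir = (cos 30°, sin 30°) = (0.8660, 0.5000); from cell (3,3)
  next x-line at t=0.3695, next y-line at t=1.2800; Δt_x=1.1547, Δt_y=2.0000
    x: enter (4,3) at t=0.3695
    y: enter (4,4) at t=1.2800 ← occupied
  → r_4 = 1.2800
beam 5: φ=90°, α=75°
  dir = (cos 75°, sin 75°) = (0.2588, 0.9659); from cell (3,3)
  next x-line at t=1.2364, next y-line at t=0.6626; Δt_x=3.8637, Δt_y=1.0353
    y: enter (3,4) at t=0.6626
    x: enter (4,4) at t=1.2364 ← occupied
  → r_5 = 1.2364

ranges = [0.3727, 0.4157, 1.3666, 1.2800, 1.2364]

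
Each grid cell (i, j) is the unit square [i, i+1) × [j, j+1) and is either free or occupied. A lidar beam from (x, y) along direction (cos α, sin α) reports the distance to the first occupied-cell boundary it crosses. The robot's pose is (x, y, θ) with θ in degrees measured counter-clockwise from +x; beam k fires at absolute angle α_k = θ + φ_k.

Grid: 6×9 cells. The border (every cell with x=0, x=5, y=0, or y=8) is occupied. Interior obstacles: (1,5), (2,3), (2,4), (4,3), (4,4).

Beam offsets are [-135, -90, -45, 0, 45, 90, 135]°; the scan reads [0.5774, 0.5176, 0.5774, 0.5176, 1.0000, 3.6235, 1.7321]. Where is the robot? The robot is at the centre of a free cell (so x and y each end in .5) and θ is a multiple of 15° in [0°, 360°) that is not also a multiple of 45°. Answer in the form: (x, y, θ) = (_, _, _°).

Enumerate (i+0.5, j+0.5, θ) over the 23 free cells and 16 admissible headings. For each, cast all 7 beams and compare to the given ranges.
  (4.5, 6.5, 240°): beam 1 = 1.5529 ≠ 0.5774 ✗
  (4.5, 1.5, 345°): beam 1 = 1.0000 ≠ 0.5774 ✗
  (1.5, 6.5, 345°): beam 4 = 3.6235 ≠ 0.5176 ✗
  …
  (1.5, 1.5, 285°): r_1=0.5774, r_2=0.5176, r_3=0.5774, r_4=0.5176, r_5=1.0000, r_6=3.6235, r_7=1.7321 — all match ✓
Only this pose fits every beam.

(x, y, θ) = (1.5, 1.5, 285°)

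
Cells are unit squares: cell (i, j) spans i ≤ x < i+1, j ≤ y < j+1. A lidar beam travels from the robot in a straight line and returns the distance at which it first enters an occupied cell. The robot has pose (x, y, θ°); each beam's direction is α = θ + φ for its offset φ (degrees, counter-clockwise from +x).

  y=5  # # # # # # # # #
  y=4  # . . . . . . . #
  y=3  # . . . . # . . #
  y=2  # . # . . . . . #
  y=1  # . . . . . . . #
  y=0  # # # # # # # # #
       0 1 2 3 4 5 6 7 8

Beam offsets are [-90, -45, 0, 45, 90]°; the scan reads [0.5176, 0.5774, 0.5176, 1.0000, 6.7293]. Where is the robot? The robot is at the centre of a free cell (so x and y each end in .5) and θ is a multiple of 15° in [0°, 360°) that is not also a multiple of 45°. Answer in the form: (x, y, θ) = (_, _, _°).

(x, y, θ) = (1.5, 1.5, 285°)

The pose lattice has 26·16 = 416 candidates. Test each by forward raycasting.
  (6.5, 3.5, 345°): beam 1 = 2.5882 ≠ 0.5176 ✗
  (5.5, 4.5, 345°): beam 3 = 2.5882 ≠ 0.5176 ✗
  (5.5, 1.5, 165°): beam 1 = 1.5529 ≠ 0.5176 ✗
  (6.5, 4.5, 330°): beam 1 = 1.0000 ≠ 0.5176 ✗
  …
  (1.5, 1.5, 285°): r_1=0.5176, r_2=0.5774, r_3=0.5176, r_4=1.0000, r_5=6.7293 — all match ✓
No second candidate reproduces the full scan.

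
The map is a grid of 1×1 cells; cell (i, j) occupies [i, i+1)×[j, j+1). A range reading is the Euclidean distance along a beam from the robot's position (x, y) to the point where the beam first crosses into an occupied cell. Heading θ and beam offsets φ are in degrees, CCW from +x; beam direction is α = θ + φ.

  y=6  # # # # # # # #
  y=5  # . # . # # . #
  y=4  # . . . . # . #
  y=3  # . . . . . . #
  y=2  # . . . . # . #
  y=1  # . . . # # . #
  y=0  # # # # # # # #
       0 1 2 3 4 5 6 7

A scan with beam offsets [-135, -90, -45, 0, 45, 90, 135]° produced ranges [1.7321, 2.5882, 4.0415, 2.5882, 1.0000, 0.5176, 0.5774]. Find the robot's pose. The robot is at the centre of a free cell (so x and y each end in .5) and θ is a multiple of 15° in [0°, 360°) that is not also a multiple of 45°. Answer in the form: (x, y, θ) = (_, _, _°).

Candidates: 23 free-cell centres × 16 headings = 368 poses. Raycast each; keep the one whose scan matches to 4 dp.
  (4.5, 4.5, 105°): beam 1 = 0.5774 ≠ 1.7321 ✗
  (3.5, 2.5, 255°): beam 1 = 2.8868 ≠ 1.7321 ✗
  (1.5, 5.5, 30°): beam 1 = 1.9319 ≠ 1.7321 ✗
  (1.5, 2.5, 30°): beam 1 = 1.5529 ≠ 1.7321 ✗
  …
  (1.5, 2.5, 75°): r_1=1.7321, r_2=2.5882, r_3=4.0415, r_4=2.5882, r_5=1.0000, r_6=0.5176, r_7=0.5774 — all match ✓
Unique over the lattice → pose = (1.5, 2.5, 75°).

(x, y, θ) = (1.5, 2.5, 75°)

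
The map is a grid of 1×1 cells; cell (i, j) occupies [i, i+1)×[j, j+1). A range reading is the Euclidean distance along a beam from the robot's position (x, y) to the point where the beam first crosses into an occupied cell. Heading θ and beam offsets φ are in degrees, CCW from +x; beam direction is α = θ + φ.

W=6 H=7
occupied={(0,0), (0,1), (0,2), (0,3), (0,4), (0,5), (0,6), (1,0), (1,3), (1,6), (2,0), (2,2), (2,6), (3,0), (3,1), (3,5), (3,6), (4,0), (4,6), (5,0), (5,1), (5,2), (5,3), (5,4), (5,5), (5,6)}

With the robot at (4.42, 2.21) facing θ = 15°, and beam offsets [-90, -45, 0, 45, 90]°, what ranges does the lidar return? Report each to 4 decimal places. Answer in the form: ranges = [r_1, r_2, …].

beam 1: φ=-90°, α=285°
  direction (0.2588, -0.9659); cell (4,2); t to first gridline: x 2.2409, y 0.2174 (then +3.8637 / +1.0353)
    (4,1) via y @ 0.2174
    (4,0) via y @ 1.2527  # hit
  → r_1 = 1.2527
beam 2: φ=-45°, α=330°
  direction (0.8660, -0.5000); cell (4,2); t to first gridline: x 0.6697, y 0.4200 (then +1.1547 / +2.0000)
    (4,1) via y @ 0.4200
    (5,1) via x @ 0.6697  # hit
  → r_2 = 0.6697
beam 3: φ=0°, α=15°
  direction (0.9659, 0.2588); cell (4,2); t to first gridline: x 0.6005, y 3.0523 (then +1.0353 / +3.8637)
    (5,2) via x @ 0.6005  # hit
  → r_3 = 0.6005
beam 4: φ=45°, α=60°
  direction (0.5000, 0.8660); cell (4,2); t to first gridline: x 1.1600, y 0.9122 (then +2.0000 / +1.1547)
    (4,3) via y @ 0.9122
    (5,3) via x @ 1.1600  # hit
  → r_4 = 1.1600
beam 5: φ=90°, α=105°
  direction (-0.2588, 0.9659); cell (4,2); t to first gridline: x 1.6228, y 0.8179 (then +3.8637 / +1.0353)
    (4,3) via y @ 0.8179
    (3,3) via x @ 1.6228
    (3,4) via y @ 1.8531
    (3,5) via y @ 2.8884  # hit
  → r_5 = 2.8884

ranges = [1.2527, 0.6697, 0.6005, 1.1600, 2.8884]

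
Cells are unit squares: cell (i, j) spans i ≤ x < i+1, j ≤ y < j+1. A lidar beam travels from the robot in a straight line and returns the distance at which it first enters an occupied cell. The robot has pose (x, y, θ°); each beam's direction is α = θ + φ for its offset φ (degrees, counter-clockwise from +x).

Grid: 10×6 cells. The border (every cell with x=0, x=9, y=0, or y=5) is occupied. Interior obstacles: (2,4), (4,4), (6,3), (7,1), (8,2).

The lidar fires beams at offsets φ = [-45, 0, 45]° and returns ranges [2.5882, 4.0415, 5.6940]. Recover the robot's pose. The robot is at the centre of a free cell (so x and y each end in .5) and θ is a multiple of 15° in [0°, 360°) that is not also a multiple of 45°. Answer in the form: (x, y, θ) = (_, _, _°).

(x, y, θ) = (3.5, 3.5, 330°)

Enumerate (i+0.5, j+0.5, θ) over the 27 free cells and 16 admissible headings. For each, cast all 3 beams and compare to the given ranges.
  (7.5, 2.5, 300°): beam 1 = 0.5176 ≠ 2.5882 ✗
  (8.5, 3.5, 30°): beam 1 = 0.5176 ≠ 2.5882 ✗
  (4.5, 3.5, 75°): beam 1 = 3.0000 ≠ 2.5882 ✗
  (4.5, 3.5, 150°): beam 1 = 0.5176 ≠ 2.5882 ✗
  (5.5, 2.5, 330°): beam 1 = 1.5529 ≠ 2.5882 ✗
  …
  (3.5, 3.5, 330°): r_1=2.5882, r_2=4.0415, r_3=5.6940 — all match ✓
Only this pose fits every beam.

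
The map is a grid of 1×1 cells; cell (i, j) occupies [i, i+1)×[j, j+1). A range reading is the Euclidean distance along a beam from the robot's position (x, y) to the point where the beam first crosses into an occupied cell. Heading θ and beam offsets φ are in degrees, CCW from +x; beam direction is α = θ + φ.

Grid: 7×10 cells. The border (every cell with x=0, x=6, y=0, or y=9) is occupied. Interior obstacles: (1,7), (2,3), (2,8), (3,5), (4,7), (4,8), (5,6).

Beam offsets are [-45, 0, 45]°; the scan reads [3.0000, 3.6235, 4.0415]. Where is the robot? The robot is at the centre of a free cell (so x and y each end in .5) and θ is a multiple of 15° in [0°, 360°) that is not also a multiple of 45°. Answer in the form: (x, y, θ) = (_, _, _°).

(x, y, θ) = (4.5, 1.5, 105°)

Candidates: 33 free-cell centres × 16 headings = 528 poses. Raycast each; keep the one whose scan matches to 4 dp.
  (5.5, 5.5, 345°): beam 1 = 1.0000 ≠ 3.0000 ✗
  (2.5, 2.5, 330°): beam 1 = 1.5529 ≠ 3.0000 ✗
  (3.5, 7.5, 120°): beam 1 = 1.5529 ≠ 3.0000 ✗
  (3.5, 1.5, 345°): beam 1 = 0.5774 ≠ 3.0000 ✗
  …
  (4.5, 1.5, 105°): r_1=3.0000, r_2=3.6235, r_3=4.0415 — all match ✓
Unique over the lattice → pose = (4.5, 1.5, 105°).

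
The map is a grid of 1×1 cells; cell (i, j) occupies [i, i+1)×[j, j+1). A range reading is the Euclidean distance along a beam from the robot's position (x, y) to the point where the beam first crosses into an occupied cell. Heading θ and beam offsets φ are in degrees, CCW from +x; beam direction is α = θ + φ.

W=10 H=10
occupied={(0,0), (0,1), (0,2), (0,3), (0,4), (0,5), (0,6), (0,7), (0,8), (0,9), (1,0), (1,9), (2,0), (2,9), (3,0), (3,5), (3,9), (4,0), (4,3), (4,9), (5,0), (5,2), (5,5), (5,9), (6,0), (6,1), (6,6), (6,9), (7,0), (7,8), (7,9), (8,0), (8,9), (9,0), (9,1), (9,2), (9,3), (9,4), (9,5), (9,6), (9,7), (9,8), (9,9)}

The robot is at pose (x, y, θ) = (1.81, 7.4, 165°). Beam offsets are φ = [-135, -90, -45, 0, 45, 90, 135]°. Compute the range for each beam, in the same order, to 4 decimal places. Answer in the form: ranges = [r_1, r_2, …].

ranges = [3.2000, 1.6564, 1.6200, 0.8386, 0.9353, 3.1296, 2.3800]

beam 1: φ=-135°, α=30°
  cosα=0.8660 sinα=0.5000 | (1,7) | tMaxX 0.2194 tMaxY 1.2000 | tΔX 1.1547 tΔY 2.0000
    t=0.2194 [x] (2,7)
    t=1.2000 [y] (2,8)
    t=1.3741 [x] (3,8)
    t=2.5288 [x] (4,8)
    t=3.2000 [y] (4,9) — stop
  → r_1 = 3.2000
beam 2: φ=-90°, α=75°
  cosα=0.2588 sinα=0.9659 | (1,7) | tMaxX 0.7341 tMaxY 0.6212 | tΔX 3.8637 tΔY 1.0353
    t=0.6212 [y] (1,8)
    t=0.7341 [x] (2,8)
    t=1.6564 [y] (2,9) — stop
  → r_2 = 1.6564
beam 3: φ=-45°, α=120°
  cosα=-0.5000 sinα=0.8660 | (1,7) | tMaxX 1.6200 tMaxY 0.6928 | tΔX 2.0000 tΔY 1.1547
    t=0.6928 [y] (1,8)
    t=1.6200 [x] (0,8) — stop
  → r_3 = 1.6200
beam 4: φ=0°, α=165°
  cosα=-0.9659 sinα=0.2588 | (1,7) | tMaxX 0.8386 tMaxY 2.3182 | tΔX 1.0353 tΔY 3.8637
    t=0.8386 [x] (0,7) — stop
  → r_4 = 0.8386
beam 5: φ=45°, α=210°
  cosα=-0.8660 sinα=-0.5000 | (1,7) | tMaxX 0.9353 tMaxY 0.8000 | tΔX 1.1547 tΔY 2.0000
    t=0.8000 [y] (1,6)
    t=0.9353 [x] (0,6) — stop
  → r_5 = 0.9353
beam 6: φ=90°, α=255°
  cosα=-0.2588 sinα=-0.9659 | (1,7) | tMaxX 3.1296 tMaxY 0.4141 | tΔX 3.8637 tΔY 1.0353
    t=0.4141 [y] (1,6)
    t=1.4494 [y] (1,5)
    t=2.4847 [y] (1,4)
    t=3.1296 [x] (0,4) — stop
  → r_6 = 3.1296
beam 7: φ=135°, α=300°
  cosα=0.5000 sinα=-0.8660 | (1,7) | tMaxX 0.3800 tMaxY 0.4619 | tΔX 2.0000 tΔY 1.1547
    t=0.3800 [x] (2,7)
    t=0.4619 [y] (2,6)
    t=1.6166 [y] (2,5)
    t=2.3800 [x] (3,5) — stop
  → r_7 = 2.3800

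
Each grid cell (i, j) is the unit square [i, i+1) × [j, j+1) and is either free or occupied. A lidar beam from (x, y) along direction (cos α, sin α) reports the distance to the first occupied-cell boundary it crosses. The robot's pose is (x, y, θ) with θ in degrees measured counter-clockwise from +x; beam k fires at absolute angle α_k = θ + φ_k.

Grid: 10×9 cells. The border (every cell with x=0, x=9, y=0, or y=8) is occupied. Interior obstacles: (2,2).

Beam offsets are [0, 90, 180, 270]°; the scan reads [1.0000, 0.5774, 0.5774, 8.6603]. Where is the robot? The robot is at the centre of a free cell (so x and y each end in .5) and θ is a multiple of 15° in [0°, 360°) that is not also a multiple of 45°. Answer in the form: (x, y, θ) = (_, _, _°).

(x, y, θ) = (8.5, 7.5, 300°)

Candidates: 55 free-cell centres × 16 headings = 880 poses. Raycast each; keep the one whose scan matches to 4 dp.
  (6.5, 4.5, 60°): beam 1 = 4.0415 ≠ 1.0000 ✗
  (5.5, 2.5, 255°): beam 1 = 1.5529 ≠ 1.0000 ✗
  (3.5, 3.5, 255°): beam 1 = 2.5882 ≠ 1.0000 ✗
  (2.5, 1.5, 210°): beam 3 = 7.5056 ≠ 0.5774 ✗
  …
  (8.5, 7.5, 300°): r_1=1.0000, r_2=0.5774, r_3=0.5774, r_4=8.6603 — all match ✓
No second candidate reproduces the full scan.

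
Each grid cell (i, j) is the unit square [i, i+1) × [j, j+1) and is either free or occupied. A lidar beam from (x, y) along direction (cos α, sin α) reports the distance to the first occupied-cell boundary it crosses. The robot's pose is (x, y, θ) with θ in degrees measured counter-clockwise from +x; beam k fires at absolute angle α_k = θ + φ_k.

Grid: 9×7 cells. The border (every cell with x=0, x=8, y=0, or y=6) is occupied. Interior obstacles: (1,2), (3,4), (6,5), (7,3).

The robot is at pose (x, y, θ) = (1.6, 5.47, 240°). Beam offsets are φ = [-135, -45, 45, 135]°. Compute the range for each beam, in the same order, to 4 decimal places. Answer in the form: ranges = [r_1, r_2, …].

ranges = [0.5487, 0.6212, 4.6277, 2.0478]

beam 1: φ=-135°, α=105°
  d=(-0.2588,0.9659)  start (1,5)  tX=2.3182 tY=0.5487  stride 1/|dx|=3.8637 1/|dy|=1.0353
    cross y-line → (1,6), t=0.5487 (wall)
  → r_1 = 0.5487
beam 2: φ=-45°, α=195°
  d=(-0.9659,-0.2588)  start (1,5)  tX=0.6212 tY=1.8159  stride 1/|dx|=1.0353 1/|dy|=3.8637
    cross x-line → (0,5), t=0.6212 (wall)
  → r_2 = 0.6212
beam 3: φ=45°, α=285°
  d=(0.2588,-0.9659)  start (1,5)  tX=1.5455 tY=0.4866  stride 1/|dx|=3.8637 1/|dy|=1.0353
    cross y-line → (1,4), t=0.4866
    cross y-line → (1,3), t=1.5219
    cross x-line → (2,3), t=1.5455
    cross y-line → (2,2), t=2.5571
    cross y-line → (2,1), t=3.5924
    cross y-line → (2,0), t=4.6277 (wall)
  → r_3 = 4.6277
beam 4: φ=135°, α=15°
  d=(0.9659,0.2588)  start (1,5)  tX=0.4141 tY=2.0478  stride 1/|dx|=1.0353 1/|dy|=3.8637
    cross x-line → (2,5), t=0.4141
    cross x-line → (3,5), t=1.4494
    cross y-line → (3,6), t=2.0478 (wall)
  → r_4 = 2.0478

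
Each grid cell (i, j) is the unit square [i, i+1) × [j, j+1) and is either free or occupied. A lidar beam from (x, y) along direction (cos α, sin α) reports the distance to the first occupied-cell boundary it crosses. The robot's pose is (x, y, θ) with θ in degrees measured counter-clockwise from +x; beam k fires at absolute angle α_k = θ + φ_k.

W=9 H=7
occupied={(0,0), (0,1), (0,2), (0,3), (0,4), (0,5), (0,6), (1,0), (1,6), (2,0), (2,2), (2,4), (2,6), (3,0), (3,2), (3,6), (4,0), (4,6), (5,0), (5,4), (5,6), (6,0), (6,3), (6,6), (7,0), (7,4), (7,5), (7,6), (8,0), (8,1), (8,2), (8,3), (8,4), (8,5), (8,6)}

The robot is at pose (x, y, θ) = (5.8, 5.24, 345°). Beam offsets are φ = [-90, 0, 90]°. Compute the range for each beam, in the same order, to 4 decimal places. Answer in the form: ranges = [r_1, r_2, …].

beam 1: φ=-90°, α=255°
  direction (-0.2588, -0.9659); cell (5,5); t to first gridline: x 3.0910, y 0.2485 (then +3.8637 / +1.0353)
    (5,4) via y @ 0.2485  # hit
  → r_1 = 0.2485
beam 2: φ=0°, α=345°
  direction (0.9659, -0.2588); cell (5,5); t to first gridline: x 0.2071, y 0.9273 (then +1.0353 / +3.8637)
    (6,5) via x @ 0.2071
    (6,4) via y @ 0.9273
    (7,4) via x @ 1.2423  # hit
  → r_2 = 1.2423
beam 3: φ=90°, α=75°
  direction (0.2588, 0.9659); cell (5,5); t to first gridline: x 0.7727, y 0.7868 (then +3.8637 / +1.0353)
    (6,5) via x @ 0.7727
    (6,6) via y @ 0.7868  # hit
  → r_3 = 0.7868

ranges = [0.2485, 1.2423, 0.7868]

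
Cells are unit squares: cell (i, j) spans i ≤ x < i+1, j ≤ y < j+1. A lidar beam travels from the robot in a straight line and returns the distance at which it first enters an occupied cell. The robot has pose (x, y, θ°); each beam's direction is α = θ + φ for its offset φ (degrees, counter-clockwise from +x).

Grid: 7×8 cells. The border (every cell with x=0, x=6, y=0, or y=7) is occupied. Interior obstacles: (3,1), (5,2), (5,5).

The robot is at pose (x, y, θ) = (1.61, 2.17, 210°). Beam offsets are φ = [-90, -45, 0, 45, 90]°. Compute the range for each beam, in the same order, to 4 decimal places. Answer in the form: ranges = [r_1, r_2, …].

ranges = [1.2200, 0.6315, 0.7044, 1.2113, 1.3510]

beam 1: φ=-90°, α=120°
  cosα=-0.5000 sinα=0.8660 | (1,2) | tMaxX 1.2200 tMaxY 0.9584 | tΔX 2.0000 tΔY 1.1547
    t=0.9584 [y] (1,3)
    t=1.2200 [x] (0,3) — stop
  → r_1 = 1.2200
beam 2: φ=-45°, α=165°
  cosα=-0.9659 sinα=0.2588 | (1,2) | tMaxX 0.6315 tMaxY 3.2069 | tΔX 1.0353 tΔY 3.8637
    t=0.6315 [x] (0,2) — stop
  → r_2 = 0.6315
beam 3: φ=0°, α=210°
  cosα=-0.8660 sinα=-0.5000 | (1,2) | tMaxX 0.7044 tMaxY 0.3400 | tΔX 1.1547 tΔY 2.0000
    t=0.3400 [y] (1,1)
    t=0.7044 [x] (0,1) — stop
  → r_3 = 0.7044
beam 4: φ=45°, α=255°
  cosα=-0.2588 sinα=-0.9659 | (1,2) | tMaxX 2.3569 tMaxY 0.1760 | tΔX 3.8637 tΔY 1.0353
    t=0.1760 [y] (1,1)
    t=1.2113 [y] (1,0) — stop
  → r_4 = 1.2113
beam 5: φ=90°, α=300°
  cosα=0.5000 sinα=-0.8660 | (1,2) | tMaxX 0.7800 tMaxY 0.1963 | tΔX 2.0000 tΔY 1.1547
    t=0.1963 [y] (1,1)
    t=0.7800 [x] (2,1)
    t=1.3510 [y] (2,0) — stop
  → r_5 = 1.3510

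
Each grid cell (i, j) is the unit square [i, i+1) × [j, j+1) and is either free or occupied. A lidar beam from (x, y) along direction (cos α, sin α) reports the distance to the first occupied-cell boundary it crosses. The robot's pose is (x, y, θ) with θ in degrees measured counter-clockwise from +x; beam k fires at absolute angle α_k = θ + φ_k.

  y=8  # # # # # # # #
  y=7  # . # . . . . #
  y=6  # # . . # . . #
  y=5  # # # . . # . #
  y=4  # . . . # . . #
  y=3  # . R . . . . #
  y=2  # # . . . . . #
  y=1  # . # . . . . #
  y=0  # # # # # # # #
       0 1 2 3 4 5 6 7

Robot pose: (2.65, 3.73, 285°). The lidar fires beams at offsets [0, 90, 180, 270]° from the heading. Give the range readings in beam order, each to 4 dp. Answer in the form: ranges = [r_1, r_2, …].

beam 1: φ=0°, α=285°
  cosα=0.2588 sinα=-0.9659 | (2,3) | tMaxX 1.3523 tMaxY 0.7558 | tΔX 3.8637 tΔY 1.0353
    t=0.7558 [y] (2,2)
    t=1.3523 [x] (3,2)
    t=1.7910 [y] (3,1)
    t=2.8263 [y] (3,0) — stop
  → r_1 = 2.8263
beam 2: φ=90°, α=15°
  cosα=0.9659 sinα=0.2588 | (2,3) | tMaxX 0.3623 tMaxY 1.0432 | tΔX 1.0353 tΔY 3.8637
    t=0.3623 [x] (3,3)
    t=1.0432 [y] (3,4)
    t=1.3976 [x] (4,4) — stop
  → r_2 = 1.3976
beam 3: φ=180°, α=105°
  cosα=-0.2588 sinα=0.9659 | (2,3) | tMaxX 2.5114 tMaxY 0.2795 | tΔX 3.8637 tΔY 1.0353
    t=0.2795 [y] (2,4)
    t=1.3148 [y] (2,5) — stop
  → r_3 = 1.3148
beam 4: φ=270°, α=195°
  cosα=-0.9659 sinα=-0.2588 | (2,3) | tMaxX 0.6729 tMaxY 2.8205 | tΔX 1.0353 tΔY 3.8637
    t=0.6729 [x] (1,3)
    t=1.7082 [x] (0,3) — stop
  → r_4 = 1.7082

ranges = [2.8263, 1.3976, 1.3148, 1.7082]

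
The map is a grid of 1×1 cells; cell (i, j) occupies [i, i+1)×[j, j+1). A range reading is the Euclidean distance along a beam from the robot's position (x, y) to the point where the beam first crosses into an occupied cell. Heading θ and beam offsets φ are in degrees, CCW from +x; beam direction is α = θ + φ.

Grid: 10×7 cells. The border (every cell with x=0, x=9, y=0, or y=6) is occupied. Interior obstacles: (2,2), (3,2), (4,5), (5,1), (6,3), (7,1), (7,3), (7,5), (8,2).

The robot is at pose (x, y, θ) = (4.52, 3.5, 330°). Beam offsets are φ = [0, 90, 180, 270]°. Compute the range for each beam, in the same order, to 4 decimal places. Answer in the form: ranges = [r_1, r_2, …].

beam 1: φ=0°, α=330°
  direction (0.8660, -0.5000); cell (4,3); t to first gridline: x 0.5543, y 1.0000 (then +1.1547 / +2.0000)
    (5,3) via x @ 0.5543
    (5,2) via y @ 1.0000
    (6,2) via x @ 1.7090
    (7,2) via x @ 2.8637
    (7,1) via y @ 3.0000  # hit
  → r_1 = 3.0000
beam 2: φ=90°, α=60°
  direction (0.5000, 0.8660); cell (4,3); t to first gridline: x 0.9600, y 0.5774 (then +2.0000 / +1.1547)
    (4,4) via y @ 0.5774
    (5,4) via x @ 0.9600
    (5,5) via y @ 1.7321
    (5,6) via y @ 2.8868  # hit
  → r_2 = 2.8868
beam 3: φ=180°, α=150°
  direction (-0.8660, 0.5000); cell (4,3); t to first gridline: x 0.6004, y 1.0000 (then +1.1547 / +2.0000)
    (3,3) via x @ 0.6004
    (3,4) via y @ 1.0000
    (2,4) via x @ 1.7551
    (1,4) via x @ 2.9098
    (1,5) via y @ 3.0000
    (0,5) via x @ 4.0645  # hit
  → r_3 = 4.0645
beam 4: φ=270°, α=240°
  direction (-0.5000, -0.8660); cell (4,3); t to first gridline: x 1.0400, y 0.5774 (then +2.0000 / +1.1547)
    (4,2) via y @ 0.5774
    (3,2) via x @ 1.0400  # hit
  → r_4 = 1.0400

ranges = [3.0000, 2.8868, 4.0645, 1.0400]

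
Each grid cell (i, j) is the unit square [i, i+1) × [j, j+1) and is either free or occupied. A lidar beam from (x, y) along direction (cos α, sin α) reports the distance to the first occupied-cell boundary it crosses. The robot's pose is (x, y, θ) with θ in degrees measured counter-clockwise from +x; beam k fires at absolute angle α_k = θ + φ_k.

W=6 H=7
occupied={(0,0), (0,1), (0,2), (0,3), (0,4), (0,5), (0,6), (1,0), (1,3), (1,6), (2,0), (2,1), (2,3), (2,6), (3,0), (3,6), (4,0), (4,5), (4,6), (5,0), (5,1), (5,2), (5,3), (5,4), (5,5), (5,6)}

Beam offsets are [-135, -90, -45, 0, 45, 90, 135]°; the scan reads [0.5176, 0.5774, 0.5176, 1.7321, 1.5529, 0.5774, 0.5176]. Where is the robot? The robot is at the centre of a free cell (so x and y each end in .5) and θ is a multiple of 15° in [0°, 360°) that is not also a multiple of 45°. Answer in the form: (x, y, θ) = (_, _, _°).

The pose lattice has 16·16 = 256 candidates. Test each by forward raycasting.
  (4.5, 1.5, 345°): beam 1 = 1.0000 ≠ 0.5176 ✗
  (1.5, 2.5, 195°): beam 1 = 0.5774 ≠ 0.5176 ✗
  (2.5, 5.5, 210°): beam 3 = 1.5529 ≠ 0.5176 ✗
  …
  (1.5, 1.5, 60°): r_1=0.5176, r_2=0.5774, r_3=0.5176, r_4=1.7321, r_5=1.5529, r_6=0.5774, r_7=0.5176 — all match ✓
Unique over the lattice → pose = (1.5, 1.5, 60°).

(x, y, θ) = (1.5, 1.5, 60°)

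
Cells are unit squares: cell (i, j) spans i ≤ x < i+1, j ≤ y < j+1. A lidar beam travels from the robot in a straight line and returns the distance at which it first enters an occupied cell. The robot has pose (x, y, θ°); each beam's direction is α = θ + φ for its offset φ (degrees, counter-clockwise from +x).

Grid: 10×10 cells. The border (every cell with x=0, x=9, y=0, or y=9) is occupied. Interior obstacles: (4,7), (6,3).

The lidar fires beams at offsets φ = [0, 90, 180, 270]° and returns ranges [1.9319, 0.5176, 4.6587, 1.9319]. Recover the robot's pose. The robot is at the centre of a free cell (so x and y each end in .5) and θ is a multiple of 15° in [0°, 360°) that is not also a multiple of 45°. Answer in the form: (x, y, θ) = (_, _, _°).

(x, y, θ) = (8.5, 4.5, 285°)

Candidates: 62 free-cell centres × 16 headings = 992 poses. Raycast each; keep the one whose scan matches to 4 dp.
  (1.5, 1.5, 165°): beam 1 = 0.5176 ≠ 1.9319 ✗
  (7.5, 2.5, 60°): beam 1 = 3.0000 ≠ 1.9319 ✗
  (8.5, 4.5, 15°): beam 1 = 0.5176 ≠ 1.9319 ✗
  …
  (8.5, 4.5, 285°): r_1=1.9319, r_2=0.5176, r_3=4.6587, r_4=1.9319 — all match ✓
No second candidate reproduces the full scan.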